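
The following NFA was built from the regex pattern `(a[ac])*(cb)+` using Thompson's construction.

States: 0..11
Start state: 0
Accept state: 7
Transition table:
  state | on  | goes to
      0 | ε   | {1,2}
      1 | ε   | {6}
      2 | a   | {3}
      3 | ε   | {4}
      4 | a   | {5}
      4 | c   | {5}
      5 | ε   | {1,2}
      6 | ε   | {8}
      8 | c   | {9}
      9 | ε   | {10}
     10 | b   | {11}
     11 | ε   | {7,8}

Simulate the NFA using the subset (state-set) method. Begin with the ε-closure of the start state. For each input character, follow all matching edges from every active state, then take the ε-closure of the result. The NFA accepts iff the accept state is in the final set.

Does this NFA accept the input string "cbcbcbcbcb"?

start: ε-closure({0}) = {0,1,2,6,8}
'c' @ 1: {9,10}
'b' @ 2: {7,8,11}  ✓accept
'c' @ 3: {9,10}
'b' @ 4: {7,8,11}  ✓accept
'c' @ 5: {9,10}
'b' @ 6: {7,8,11}  ✓accept
'c' @ 7: {9,10}
'b' @ 8: {7,8,11}  ✓accept
'c' @ 9: {9,10}
'b' @ 10: {7,8,11}  ✓accept
end set {7,8,11} — state 7 in

Answer: ACCEPT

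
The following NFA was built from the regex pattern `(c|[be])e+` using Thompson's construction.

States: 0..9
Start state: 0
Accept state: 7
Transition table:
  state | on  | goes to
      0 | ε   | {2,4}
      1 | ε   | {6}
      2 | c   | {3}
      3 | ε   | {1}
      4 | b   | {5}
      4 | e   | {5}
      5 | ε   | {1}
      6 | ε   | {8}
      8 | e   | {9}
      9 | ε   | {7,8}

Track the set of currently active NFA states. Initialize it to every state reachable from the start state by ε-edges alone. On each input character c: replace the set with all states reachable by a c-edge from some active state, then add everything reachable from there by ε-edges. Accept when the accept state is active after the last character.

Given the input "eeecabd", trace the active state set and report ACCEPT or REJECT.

Answer: REJECT

Steps:
initial (ε-close {0}): {0,2,4}
'e' @ 1: {1,5,6,8}
'e' @ 2: {7,8,9}  [accepting]
'e' @ 3: {7,8,9}  [accepting]
'c' @ 4: {}  — state set empty
rest 'abd' ignored (set empty)
end set {} — state 7 not in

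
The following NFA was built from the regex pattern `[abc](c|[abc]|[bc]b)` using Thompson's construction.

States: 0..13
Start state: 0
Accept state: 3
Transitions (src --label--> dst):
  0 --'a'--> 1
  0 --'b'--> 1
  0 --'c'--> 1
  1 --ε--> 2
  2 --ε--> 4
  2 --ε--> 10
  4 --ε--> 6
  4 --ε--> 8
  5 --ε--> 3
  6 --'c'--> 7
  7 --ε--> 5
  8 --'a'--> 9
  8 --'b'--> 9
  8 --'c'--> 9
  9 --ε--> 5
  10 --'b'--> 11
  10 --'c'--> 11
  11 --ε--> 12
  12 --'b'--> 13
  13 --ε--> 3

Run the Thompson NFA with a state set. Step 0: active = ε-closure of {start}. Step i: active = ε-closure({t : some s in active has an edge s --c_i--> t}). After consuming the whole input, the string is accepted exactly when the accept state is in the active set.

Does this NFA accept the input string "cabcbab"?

initial (ε-close {0}): {0}
'c' @ 1: {1,2,4,6,8,10}
'a' @ 2: {3,5,9}  ✓accept
'b' @ 3: {}  — dead — no transitions
rest 'cbab' ignored (set empty)
end set {} — state 3 not in

Answer: REJECT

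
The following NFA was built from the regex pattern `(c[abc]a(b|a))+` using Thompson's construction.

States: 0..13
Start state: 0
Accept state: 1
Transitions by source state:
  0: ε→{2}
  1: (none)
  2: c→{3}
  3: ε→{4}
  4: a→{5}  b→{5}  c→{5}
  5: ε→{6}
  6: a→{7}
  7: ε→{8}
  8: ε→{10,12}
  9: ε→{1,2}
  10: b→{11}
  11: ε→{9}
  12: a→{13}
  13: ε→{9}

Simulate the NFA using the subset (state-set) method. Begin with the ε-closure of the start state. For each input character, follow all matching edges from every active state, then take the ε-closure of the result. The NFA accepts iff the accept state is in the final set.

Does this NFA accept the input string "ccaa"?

initial (ε-close {0}): {0,2}
'c' @ 1: {3,4}
'c' @ 2: {5,6}
'a' @ 3: {7,8,10,12}
'a' @ 4: {1,2,9,13}  ✓accept
final: {1,2,9,13}; accept 1 in set

Answer: ACCEPT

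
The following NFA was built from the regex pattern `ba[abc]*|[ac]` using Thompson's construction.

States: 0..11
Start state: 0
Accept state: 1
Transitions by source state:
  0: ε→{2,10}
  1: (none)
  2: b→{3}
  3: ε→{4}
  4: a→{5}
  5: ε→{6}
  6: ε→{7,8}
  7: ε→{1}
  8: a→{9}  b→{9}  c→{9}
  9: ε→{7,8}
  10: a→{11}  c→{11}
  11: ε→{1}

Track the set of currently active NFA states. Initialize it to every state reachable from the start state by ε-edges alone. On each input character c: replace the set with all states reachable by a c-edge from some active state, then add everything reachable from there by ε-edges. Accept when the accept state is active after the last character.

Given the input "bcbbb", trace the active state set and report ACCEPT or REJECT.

Answer: REJECT

Derivation:
S₀ = ε-closure({0}) = {0,2,10}
'b' @ 1: {3,4}
'c' @ 2: {}  — dead — no transitions
rest 'bbb' ignored (set empty)
after full input: {}  (accept=1 not in)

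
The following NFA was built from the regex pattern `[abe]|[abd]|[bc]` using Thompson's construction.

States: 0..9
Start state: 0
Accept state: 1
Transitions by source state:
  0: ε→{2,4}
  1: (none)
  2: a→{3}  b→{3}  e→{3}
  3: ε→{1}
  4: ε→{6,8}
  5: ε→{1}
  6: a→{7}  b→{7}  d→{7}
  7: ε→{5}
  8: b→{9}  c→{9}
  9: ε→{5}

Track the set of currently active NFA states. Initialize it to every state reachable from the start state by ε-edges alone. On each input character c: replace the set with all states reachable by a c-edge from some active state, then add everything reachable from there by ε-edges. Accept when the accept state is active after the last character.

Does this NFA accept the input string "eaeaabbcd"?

start: ε-closure({0}) = {0,2,4,6,8}
'e' @ 1: {1,3}  [accepting]
'a' @ 2: {}  — no active states
rest 'eaabbcd' ignored (set empty)
final: {}; accept 1 not in set

Answer: REJECT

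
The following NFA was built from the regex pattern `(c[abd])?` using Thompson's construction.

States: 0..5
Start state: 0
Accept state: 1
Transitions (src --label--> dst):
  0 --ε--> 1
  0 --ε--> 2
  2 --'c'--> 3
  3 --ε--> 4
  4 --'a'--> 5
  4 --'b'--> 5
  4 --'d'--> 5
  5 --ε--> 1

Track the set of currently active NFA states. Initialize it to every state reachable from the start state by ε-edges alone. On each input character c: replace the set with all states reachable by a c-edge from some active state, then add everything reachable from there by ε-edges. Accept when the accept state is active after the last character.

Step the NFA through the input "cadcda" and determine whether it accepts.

Answer: REJECT

Derivation:
start: ε-closure({0}) = {0,1,2}
'c' @ 1: {3,4}
'a' @ 2: {1,5}  (accept∈set)
'd' @ 3: {}  — dead — no transitions
rest 'cda' ignored (set empty)
after full input: {}  (accept=1 not in)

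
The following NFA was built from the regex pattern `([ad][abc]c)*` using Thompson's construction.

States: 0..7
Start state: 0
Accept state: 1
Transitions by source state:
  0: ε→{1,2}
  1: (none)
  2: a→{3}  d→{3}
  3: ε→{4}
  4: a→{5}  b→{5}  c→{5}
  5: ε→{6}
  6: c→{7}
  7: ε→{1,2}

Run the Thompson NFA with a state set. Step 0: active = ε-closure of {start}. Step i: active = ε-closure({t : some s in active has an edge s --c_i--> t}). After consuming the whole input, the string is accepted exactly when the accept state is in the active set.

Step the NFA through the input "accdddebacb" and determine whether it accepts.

initial (ε-close {0}): {0,1,2}
'a' @ 1: {3,4}
'c' @ 2: {5,6}
'c' @ 3: {1,2,7}  ✓accept
'd' @ 4: {3,4}
'd' @ 5: {}  — no active states
rest 'debacb' ignored (set empty)
final: {}; accept 1 not in set

Answer: REJECT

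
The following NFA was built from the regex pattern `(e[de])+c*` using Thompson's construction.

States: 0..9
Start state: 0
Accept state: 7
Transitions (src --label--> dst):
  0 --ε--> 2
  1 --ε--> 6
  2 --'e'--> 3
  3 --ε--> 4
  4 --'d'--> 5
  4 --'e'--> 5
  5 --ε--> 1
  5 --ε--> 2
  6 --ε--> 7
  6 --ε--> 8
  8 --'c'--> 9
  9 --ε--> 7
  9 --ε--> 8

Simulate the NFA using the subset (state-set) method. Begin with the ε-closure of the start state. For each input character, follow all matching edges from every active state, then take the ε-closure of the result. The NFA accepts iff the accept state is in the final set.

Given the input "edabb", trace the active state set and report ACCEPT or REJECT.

Answer: REJECT

Steps:
initial (ε-close {0}): {0,2}
'e' @ 1: {3,4}
'd' @ 2: {1,2,5,6,7,8}  [accepting]
'a' @ 3: {}  — no active states
rest 'bb' ignored (set empty)
final: {}; accept 7 not in set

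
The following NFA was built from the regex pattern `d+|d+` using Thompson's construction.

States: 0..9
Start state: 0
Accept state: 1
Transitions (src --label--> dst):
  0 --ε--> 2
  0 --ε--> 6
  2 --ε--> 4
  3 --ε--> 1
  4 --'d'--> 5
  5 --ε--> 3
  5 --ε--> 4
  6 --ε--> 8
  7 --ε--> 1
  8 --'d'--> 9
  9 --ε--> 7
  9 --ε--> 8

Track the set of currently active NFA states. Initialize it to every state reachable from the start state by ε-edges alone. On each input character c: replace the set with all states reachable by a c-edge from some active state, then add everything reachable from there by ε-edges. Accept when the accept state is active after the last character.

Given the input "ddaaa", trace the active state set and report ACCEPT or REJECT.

start: ε-closure({0}) = {0,2,4,6,8}
'd' @ 1: {1,3,4,5,7,8,9}  [accepting]
'd' @ 2: {1,3,4,5,7,8,9}  [accepting]
'a' @ 3: {}  — dead — no transitions
rest 'aa' ignored (set empty)
end set {} — state 1 not in

Answer: REJECT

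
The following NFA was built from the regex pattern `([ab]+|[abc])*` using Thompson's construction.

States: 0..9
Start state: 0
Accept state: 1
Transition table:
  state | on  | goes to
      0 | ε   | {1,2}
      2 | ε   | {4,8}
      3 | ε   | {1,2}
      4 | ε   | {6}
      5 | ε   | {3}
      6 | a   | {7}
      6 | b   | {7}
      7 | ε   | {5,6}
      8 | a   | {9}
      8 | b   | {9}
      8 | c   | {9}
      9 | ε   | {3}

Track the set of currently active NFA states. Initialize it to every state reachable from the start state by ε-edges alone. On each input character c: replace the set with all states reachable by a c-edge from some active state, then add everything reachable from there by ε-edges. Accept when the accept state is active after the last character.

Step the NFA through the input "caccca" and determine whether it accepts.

Answer: ACCEPT

Steps:
start: ε-closure({0}) = {0,1,2,4,6,8}
'c' @ 1: {1,2,3,4,6,8,9}  [accepting]
'a' @ 2: {1,2,3,4,5,6,7,8,9}  [accepting]
'c' @ 3: {1,2,3,4,6,8,9}  [accepting]
'c' @ 4: {1,2,3,4,6,8,9}  [accepting]
'c' @ 5: {1,2,3,4,6,8,9}  [accepting]
'a' @ 6: {1,2,3,4,5,6,7,8,9}  [accepting]
after full input: {1,2,3,4,5,6,7,8,9}  (accept=1 in)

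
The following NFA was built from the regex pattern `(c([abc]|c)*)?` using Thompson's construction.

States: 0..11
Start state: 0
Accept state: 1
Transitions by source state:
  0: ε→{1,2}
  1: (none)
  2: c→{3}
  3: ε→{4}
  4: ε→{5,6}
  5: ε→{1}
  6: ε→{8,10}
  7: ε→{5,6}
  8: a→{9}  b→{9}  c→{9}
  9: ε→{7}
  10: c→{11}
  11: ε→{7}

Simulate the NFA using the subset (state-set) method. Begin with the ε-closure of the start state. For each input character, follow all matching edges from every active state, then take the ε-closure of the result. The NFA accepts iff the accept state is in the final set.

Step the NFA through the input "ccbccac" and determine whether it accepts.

Answer: ACCEPT

Derivation:
start: ε-closure({0}) = {0,1,2}
'c' @ 1: {1,3,4,5,6,8,10}  (accept∈set)
'c' @ 2: {1,5,6,7,8,9,10,11}  (accept∈set)
'b' @ 3: {1,5,6,7,8,9,10}  (accept∈set)
'c' @ 4: {1,5,6,7,8,9,10,11}  (accept∈set)
'c' @ 5: {1,5,6,7,8,9,10,11}  (accept∈set)
'a' @ 6: {1,5,6,7,8,9,10}  (accept∈set)
'c' @ 7: {1,5,6,7,8,9,10,11}  (accept∈set)
final: {1,5,6,7,8,9,10,11}; accept 1 in set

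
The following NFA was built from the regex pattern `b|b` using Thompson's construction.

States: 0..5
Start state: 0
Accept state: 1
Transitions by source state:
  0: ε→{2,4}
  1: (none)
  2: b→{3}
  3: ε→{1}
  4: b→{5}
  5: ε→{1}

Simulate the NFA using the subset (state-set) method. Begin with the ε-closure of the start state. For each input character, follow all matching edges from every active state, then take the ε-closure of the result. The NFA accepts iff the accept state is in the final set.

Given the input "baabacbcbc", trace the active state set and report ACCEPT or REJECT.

initial (ε-close {0}): {0,2,4}
'b' @ 1: {1,3,5}  ✓accept
'a' @ 2: {}  — no active states
rest 'abacbcbc' ignored (set empty)
end set {} — state 1 not in

Answer: REJECT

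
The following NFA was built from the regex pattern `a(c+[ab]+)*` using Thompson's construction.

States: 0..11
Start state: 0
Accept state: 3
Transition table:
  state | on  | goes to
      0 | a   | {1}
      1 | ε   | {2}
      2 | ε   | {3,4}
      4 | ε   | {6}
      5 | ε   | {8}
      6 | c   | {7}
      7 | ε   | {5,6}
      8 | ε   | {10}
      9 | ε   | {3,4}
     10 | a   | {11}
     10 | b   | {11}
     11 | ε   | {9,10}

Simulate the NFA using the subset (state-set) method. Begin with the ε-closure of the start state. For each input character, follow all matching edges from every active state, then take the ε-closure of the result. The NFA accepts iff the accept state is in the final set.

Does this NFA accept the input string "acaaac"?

initial (ε-close {0}): {0}
'a' @ 1: {1,2,3,4,6}  ✓accept
'c' @ 2: {5,6,7,8,10}
'a' @ 3: {3,4,6,9,10,11}  ✓accept
'a' @ 4: {3,4,6,9,10,11}  ✓accept
'a' @ 5: {3,4,6,9,10,11}  ✓accept
'c' @ 6: {5,6,7,8,10}
after full input: {5,6,7,8,10}  (accept=3 not in)

Answer: REJECT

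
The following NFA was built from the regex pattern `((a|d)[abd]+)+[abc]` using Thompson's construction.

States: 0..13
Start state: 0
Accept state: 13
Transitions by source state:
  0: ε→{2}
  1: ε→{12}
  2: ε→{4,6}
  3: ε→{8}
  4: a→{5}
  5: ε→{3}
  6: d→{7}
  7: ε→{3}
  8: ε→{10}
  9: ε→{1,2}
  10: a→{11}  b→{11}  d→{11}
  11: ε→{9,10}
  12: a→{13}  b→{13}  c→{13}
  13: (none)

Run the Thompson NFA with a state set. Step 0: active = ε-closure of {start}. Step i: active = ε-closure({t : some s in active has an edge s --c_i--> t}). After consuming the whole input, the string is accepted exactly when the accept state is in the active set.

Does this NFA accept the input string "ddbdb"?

start: ε-closure({0}) = {0,2,4,6}
'd' @ 1: {3,7,8,10}
'd' @ 2: {1,2,4,6,9,10,11,12}
'b' @ 3: {1,2,4,6,9,10,11,12,13}  [accepting]
'd' @ 4: {1,2,3,4,6,7,8,9,10,11,12}
'b' @ 5: {1,2,4,6,9,10,11,12,13}  [accepting]
final: {1,2,4,6,9,10,11,12,13}; accept 13 in set

Answer: ACCEPT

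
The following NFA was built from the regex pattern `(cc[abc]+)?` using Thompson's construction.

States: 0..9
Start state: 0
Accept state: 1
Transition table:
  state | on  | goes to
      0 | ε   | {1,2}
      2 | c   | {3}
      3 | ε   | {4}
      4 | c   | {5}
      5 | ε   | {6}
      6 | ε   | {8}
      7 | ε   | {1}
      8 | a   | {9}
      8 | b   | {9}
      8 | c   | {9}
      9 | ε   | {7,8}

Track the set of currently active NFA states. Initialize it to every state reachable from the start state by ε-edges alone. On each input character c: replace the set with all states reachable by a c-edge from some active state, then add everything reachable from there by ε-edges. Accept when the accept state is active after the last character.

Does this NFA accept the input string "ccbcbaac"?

start: ε-closure({0}) = {0,1,2}
'c' @ 1: {3,4}
'c' @ 2: {5,6,8}
'b' @ 3: {1,7,8,9}  [accepting]
'c' @ 4: {1,7,8,9}  [accepting]
'b' @ 5: {1,7,8,9}  [accepting]
'a' @ 6: {1,7,8,9}  [accepting]
'a' @ 7: {1,7,8,9}  [accepting]
'c' @ 8: {1,7,8,9}  [accepting]
final: {1,7,8,9}; accept 1 in set

Answer: ACCEPT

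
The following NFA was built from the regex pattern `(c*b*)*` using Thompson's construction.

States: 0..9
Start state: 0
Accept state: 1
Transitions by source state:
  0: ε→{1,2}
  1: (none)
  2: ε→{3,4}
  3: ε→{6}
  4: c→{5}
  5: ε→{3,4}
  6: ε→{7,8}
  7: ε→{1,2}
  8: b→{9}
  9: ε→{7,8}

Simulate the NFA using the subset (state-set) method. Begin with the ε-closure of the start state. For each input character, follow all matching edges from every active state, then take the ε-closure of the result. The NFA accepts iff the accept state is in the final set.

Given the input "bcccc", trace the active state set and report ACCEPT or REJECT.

start: ε-closure({0}) = {0,1,2,3,4,6,7,8}
'b' @ 1: {1,2,3,4,6,7,8,9}  [accepting]
'c' @ 2: {1,2,3,4,5,6,7,8}  [accepting]
'c' @ 3: {1,2,3,4,5,6,7,8}  [accepting]
'c' @ 4: {1,2,3,4,5,6,7,8}  [accepting]
'c' @ 5: {1,2,3,4,5,6,7,8}  [accepting]
end set {1,2,3,4,5,6,7,8} — state 1 in

Answer: ACCEPT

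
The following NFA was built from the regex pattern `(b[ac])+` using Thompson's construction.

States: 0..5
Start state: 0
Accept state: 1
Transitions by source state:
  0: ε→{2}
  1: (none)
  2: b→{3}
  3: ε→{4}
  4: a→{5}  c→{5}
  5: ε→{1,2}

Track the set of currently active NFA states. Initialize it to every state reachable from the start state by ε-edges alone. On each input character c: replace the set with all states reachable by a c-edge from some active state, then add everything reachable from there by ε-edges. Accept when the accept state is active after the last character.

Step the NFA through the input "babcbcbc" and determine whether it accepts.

Answer: ACCEPT

Steps:
initial (ε-close {0}): {0,2}
'b' @ 1: {3,4}
'a' @ 2: {1,2,5}  [accepting]
'b' @ 3: {3,4}
'c' @ 4: {1,2,5}  [accepting]
'b' @ 5: {3,4}
'c' @ 6: {1,2,5}  [accepting]
'b' @ 7: {3,4}
'c' @ 8: {1,2,5}  [accepting]
after full input: {1,2,5}  (accept=1 in)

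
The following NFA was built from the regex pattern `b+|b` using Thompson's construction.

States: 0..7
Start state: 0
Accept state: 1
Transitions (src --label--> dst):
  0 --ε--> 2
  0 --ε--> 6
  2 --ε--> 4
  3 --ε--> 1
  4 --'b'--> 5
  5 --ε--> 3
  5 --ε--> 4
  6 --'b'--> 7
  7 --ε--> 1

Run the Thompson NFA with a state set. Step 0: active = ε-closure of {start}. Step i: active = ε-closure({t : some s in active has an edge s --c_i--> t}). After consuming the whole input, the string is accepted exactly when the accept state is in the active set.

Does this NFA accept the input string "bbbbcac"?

initial (ε-close {0}): {0,2,4,6}
'b' @ 1: {1,3,4,5,7}  [accepting]
'b' @ 2: {1,3,4,5}  [accepting]
'b' @ 3: {1,3,4,5}  [accepting]
'b' @ 4: {1,3,4,5}  [accepting]
'c' @ 5: {}  — dead — no transitions
rest 'ac' ignored (set empty)
after full input: {}  (accept=1 not in)

Answer: REJECT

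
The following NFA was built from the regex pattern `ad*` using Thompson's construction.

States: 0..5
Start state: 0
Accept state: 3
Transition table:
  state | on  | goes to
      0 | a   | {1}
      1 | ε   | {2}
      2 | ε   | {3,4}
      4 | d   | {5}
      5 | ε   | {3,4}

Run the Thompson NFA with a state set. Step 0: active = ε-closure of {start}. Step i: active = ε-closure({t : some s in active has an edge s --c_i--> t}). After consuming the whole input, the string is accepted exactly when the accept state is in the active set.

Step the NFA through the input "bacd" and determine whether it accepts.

Answer: REJECT

Trace:
initial (ε-close {0}): {0}
'b' @ 1: {}  — state set empty
rest 'acd' ignored (set empty)
end set {} — state 3 not in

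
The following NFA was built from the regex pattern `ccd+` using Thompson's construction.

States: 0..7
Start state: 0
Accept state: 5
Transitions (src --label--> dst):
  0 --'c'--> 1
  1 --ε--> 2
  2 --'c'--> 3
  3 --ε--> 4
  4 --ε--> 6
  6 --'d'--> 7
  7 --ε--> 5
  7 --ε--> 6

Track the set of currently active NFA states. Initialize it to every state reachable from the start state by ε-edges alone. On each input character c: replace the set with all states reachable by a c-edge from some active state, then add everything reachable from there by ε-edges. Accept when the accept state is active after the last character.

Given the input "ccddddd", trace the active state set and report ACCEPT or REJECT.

Answer: ACCEPT

Derivation:
start: ε-closure({0}) = {0}
'c' @ 1: {1,2}
'c' @ 2: {3,4,6}
'd' @ 3: {5,6,7}  ✓accept
'd' @ 4: {5,6,7}  ✓accept
'd' @ 5: {5,6,7}  ✓accept
'd' @ 6: {5,6,7}  ✓accept
'd' @ 7: {5,6,7}  ✓accept
end set {5,6,7} — state 5 in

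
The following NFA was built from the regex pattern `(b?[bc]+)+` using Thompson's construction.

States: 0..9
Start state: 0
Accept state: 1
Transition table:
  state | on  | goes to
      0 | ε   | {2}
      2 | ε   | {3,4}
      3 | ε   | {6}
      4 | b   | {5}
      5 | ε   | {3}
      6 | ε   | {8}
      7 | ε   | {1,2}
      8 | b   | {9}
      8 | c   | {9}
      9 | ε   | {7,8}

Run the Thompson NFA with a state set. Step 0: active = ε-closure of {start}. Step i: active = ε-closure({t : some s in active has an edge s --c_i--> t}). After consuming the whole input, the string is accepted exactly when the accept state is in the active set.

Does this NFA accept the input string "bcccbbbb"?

S₀ = ε-closure({0}) = {0,2,3,4,6,8}
'b' @ 1: {1,2,3,4,5,6,7,8,9}  ✓accept
'c' @ 2: {1,2,3,4,6,7,8,9}  ✓accept
'c' @ 3: {1,2,3,4,6,7,8,9}  ✓accept
'c' @ 4: {1,2,3,4,6,7,8,9}  ✓accept
'b' @ 5: {1,2,3,4,5,6,7,8,9}  ✓accept
'b' @ 6: {1,2,3,4,5,6,7,8,9}  ✓accept
'b' @ 7: {1,2,3,4,5,6,7,8,9}  ✓accept
'b' @ 8: {1,2,3,4,5,6,7,8,9}  ✓accept
final: {1,2,3,4,5,6,7,8,9}; accept 1 in set

Answer: ACCEPT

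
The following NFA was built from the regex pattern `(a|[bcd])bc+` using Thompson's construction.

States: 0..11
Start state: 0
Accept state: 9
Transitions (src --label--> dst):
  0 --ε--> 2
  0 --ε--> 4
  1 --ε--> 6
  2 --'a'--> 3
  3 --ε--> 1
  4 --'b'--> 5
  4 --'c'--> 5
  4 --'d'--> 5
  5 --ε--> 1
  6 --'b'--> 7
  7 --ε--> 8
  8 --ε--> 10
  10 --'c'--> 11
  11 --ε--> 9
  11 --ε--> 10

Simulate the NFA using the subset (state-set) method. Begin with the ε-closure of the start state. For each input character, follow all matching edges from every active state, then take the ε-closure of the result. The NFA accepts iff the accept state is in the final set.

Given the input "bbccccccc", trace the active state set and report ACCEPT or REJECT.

Answer: ACCEPT

Steps:
S₀ = ε-closure({0}) = {0,2,4}
'b' @ 1: {1,5,6}
'b' @ 2: {7,8,10}
'c' @ 3: {9,10,11}  ✓accept
'c' @ 4: {9,10,11}  ✓accept
'c' @ 5: {9,10,11}  ✓accept
'c' @ 6: {9,10,11}  ✓accept
'c' @ 7: {9,10,11}  ✓accept
'c' @ 8: {9,10,11}  ✓accept
'c' @ 9: {9,10,11}  ✓accept
after full input: {9,10,11}  (accept=9 in)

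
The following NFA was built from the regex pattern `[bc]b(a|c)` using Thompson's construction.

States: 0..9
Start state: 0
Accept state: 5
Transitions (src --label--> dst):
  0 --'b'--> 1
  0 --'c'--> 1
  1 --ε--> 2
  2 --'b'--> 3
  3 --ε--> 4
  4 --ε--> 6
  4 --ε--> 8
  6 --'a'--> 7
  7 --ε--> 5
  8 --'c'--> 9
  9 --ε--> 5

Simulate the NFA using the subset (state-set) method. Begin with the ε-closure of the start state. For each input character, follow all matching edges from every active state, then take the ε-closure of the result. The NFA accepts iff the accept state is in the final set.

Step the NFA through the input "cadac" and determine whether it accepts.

initial (ε-close {0}): {0}
'c' @ 1: {1,2}
'a' @ 2: {}  — state set empty
rest 'dac' ignored (set empty)
final: {}; accept 5 not in set

Answer: REJECT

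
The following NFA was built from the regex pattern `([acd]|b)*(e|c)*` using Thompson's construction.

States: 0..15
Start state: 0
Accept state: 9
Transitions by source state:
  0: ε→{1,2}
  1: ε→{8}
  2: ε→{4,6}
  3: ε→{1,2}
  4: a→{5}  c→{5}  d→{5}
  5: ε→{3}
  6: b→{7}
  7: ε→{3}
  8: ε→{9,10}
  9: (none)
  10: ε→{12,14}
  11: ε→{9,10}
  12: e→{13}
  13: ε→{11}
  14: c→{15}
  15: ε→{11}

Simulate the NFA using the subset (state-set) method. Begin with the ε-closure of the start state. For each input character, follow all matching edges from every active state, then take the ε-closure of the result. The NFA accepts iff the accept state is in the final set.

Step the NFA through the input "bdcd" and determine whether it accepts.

Answer: ACCEPT

Derivation:
start: ε-closure({0}) = {0,1,2,4,6,8,9,10,12,14}
'b' @ 1: {1,2,3,4,6,7,8,9,10,12,14}  [accepting]
'd' @ 2: {1,2,3,4,5,6,8,9,10,12,14}  [accepting]
'c' @ 3: {1,2,3,4,5,6,8,9,10,11,12,14,15}  [accepting]
'd' @ 4: {1,2,3,4,5,6,8,9,10,12,14}  [accepting]
final: {1,2,3,4,5,6,8,9,10,12,14}; accept 9 in set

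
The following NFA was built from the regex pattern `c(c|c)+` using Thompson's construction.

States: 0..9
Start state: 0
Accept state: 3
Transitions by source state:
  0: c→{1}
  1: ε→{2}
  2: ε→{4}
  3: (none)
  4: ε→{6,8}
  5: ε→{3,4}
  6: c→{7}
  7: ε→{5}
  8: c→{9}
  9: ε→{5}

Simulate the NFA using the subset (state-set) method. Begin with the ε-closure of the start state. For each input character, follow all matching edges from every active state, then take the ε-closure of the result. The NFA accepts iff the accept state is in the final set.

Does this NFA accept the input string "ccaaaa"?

Answer: REJECT

Steps:
S₀ = ε-closure({0}) = {0}
'c' @ 1: {1,2,4,6,8}
'c' @ 2: {3,4,5,6,7,8,9}  [accepting]
'a' @ 3: {}  — dead — no transitions
rest 'aaa' ignored (set empty)
after full input: {}  (accept=3 not in)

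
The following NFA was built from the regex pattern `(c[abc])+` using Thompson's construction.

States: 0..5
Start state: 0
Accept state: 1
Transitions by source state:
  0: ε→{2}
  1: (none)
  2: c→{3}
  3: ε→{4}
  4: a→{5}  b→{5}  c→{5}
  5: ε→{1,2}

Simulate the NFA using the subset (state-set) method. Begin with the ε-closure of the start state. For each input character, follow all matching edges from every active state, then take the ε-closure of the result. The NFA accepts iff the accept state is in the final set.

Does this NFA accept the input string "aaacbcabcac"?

Answer: REJECT

Derivation:
start: ε-closure({0}) = {0,2}
'a' @ 1: {}  — no active states
rest 'aacbcabcac' ignored (set empty)
final: {}; accept 1 not in set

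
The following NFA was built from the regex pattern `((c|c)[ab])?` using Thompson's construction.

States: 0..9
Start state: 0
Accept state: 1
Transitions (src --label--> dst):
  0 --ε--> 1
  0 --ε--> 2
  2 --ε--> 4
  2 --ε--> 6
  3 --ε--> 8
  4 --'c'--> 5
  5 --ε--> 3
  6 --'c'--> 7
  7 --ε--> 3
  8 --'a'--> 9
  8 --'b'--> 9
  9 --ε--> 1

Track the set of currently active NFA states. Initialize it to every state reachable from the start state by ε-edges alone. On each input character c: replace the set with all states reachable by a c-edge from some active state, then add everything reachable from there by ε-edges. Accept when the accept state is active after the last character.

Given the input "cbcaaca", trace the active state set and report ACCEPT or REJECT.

Answer: REJECT

Steps:
start: ε-closure({0}) = {0,1,2,4,6}
'c' @ 1: {3,5,7,8}
'b' @ 2: {1,9}  (accept∈set)
'c' @ 3: {}  — no active states
rest 'aaca' ignored (set empty)
final: {}; accept 1 not in set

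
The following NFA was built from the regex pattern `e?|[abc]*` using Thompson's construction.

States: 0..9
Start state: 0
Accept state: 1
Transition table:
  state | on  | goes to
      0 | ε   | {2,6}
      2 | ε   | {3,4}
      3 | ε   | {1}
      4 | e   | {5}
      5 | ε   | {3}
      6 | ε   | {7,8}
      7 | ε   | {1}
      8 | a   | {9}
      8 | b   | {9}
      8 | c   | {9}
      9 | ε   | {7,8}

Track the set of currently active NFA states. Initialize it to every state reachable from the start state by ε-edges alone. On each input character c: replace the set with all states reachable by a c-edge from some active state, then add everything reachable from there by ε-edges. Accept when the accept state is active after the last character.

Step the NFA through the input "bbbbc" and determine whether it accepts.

Answer: ACCEPT

Derivation:
start: ε-closure({0}) = {0,1,2,3,4,6,7,8}
'b' @ 1: {1,7,8,9}  ✓accept
'b' @ 2: {1,7,8,9}  ✓accept
'b' @ 3: {1,7,8,9}  ✓accept
'b' @ 4: {1,7,8,9}  ✓accept
'c' @ 5: {1,7,8,9}  ✓accept
final: {1,7,8,9}; accept 1 in set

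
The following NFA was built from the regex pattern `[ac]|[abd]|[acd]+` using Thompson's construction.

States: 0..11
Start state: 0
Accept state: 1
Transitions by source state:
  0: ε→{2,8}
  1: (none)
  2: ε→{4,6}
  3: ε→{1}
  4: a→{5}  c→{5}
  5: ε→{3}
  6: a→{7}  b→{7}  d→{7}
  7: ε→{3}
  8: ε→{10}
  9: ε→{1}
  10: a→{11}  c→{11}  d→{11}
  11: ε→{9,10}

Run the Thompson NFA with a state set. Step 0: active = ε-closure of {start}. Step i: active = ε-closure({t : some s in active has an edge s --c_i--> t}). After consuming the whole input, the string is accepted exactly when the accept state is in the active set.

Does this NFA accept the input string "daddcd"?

Answer: ACCEPT

Trace:
S₀ = ε-closure({0}) = {0,2,4,6,8,10}
'd' @ 1: {1,3,7,9,10,11}  ✓accept
'a' @ 2: {1,9,10,11}  ✓accept
'd' @ 3: {1,9,10,11}  ✓accept
'd' @ 4: {1,9,10,11}  ✓accept
'c' @ 5: {1,9,10,11}  ✓accept
'd' @ 6: {1,9,10,11}  ✓accept
after full input: {1,9,10,11}  (accept=1 in)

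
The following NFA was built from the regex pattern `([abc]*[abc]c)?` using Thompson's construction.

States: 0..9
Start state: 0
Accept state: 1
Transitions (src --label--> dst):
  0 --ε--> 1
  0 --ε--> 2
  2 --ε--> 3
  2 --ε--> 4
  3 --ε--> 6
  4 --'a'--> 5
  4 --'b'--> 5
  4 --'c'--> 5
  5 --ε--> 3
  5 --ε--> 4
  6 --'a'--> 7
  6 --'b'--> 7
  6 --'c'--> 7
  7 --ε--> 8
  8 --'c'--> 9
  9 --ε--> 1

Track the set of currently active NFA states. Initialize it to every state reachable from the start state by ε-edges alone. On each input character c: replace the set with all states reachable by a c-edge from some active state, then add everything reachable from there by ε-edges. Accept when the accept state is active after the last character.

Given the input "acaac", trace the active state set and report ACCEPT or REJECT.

S₀ = ε-closure({0}) = {0,1,2,3,4,6}
'a' @ 1: {3,4,5,6,7,8}
'c' @ 2: {1,3,4,5,6,7,8,9}  (accept∈set)
'a' @ 3: {3,4,5,6,7,8}
'a' @ 4: {3,4,5,6,7,8}
'c' @ 5: {1,3,4,5,6,7,8,9}  (accept∈set)
end set {1,3,4,5,6,7,8,9} — state 1 in

Answer: ACCEPT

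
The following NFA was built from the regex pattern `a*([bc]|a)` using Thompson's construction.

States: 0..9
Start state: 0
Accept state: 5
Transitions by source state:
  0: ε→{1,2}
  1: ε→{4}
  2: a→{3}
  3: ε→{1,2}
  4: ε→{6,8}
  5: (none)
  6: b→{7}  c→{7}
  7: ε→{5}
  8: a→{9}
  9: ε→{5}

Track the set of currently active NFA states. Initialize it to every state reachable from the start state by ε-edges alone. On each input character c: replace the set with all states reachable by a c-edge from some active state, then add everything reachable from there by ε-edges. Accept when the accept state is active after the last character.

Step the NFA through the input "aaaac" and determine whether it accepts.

start: ε-closure({0}) = {0,1,2,4,6,8}
'a' @ 1: {1,2,3,4,5,6,8,9}  (accept∈set)
'a' @ 2: {1,2,3,4,5,6,8,9}  (accept∈set)
'a' @ 3: {1,2,3,4,5,6,8,9}  (accept∈set)
'a' @ 4: {1,2,3,4,5,6,8,9}  (accept∈set)
'c' @ 5: {5,7}  (accept∈set)
end set {5,7} — state 5 in

Answer: ACCEPT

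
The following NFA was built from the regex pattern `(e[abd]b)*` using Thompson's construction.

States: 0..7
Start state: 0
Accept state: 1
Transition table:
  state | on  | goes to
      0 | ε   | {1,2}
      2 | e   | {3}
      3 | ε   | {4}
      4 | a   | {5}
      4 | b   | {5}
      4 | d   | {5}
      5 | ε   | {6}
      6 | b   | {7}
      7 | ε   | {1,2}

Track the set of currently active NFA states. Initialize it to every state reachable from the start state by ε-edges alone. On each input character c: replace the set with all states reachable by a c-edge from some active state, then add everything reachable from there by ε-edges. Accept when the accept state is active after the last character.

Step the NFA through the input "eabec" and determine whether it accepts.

Answer: REJECT

Trace:
initial (ε-close {0}): {0,1,2}
'e' @ 1: {3,4}
'a' @ 2: {5,6}
'b' @ 3: {1,2,7}  [accepting]
'e' @ 4: {3,4}
'c' @ 5: {}  — dead — no transitions
after full input: {}  (accept=1 not in)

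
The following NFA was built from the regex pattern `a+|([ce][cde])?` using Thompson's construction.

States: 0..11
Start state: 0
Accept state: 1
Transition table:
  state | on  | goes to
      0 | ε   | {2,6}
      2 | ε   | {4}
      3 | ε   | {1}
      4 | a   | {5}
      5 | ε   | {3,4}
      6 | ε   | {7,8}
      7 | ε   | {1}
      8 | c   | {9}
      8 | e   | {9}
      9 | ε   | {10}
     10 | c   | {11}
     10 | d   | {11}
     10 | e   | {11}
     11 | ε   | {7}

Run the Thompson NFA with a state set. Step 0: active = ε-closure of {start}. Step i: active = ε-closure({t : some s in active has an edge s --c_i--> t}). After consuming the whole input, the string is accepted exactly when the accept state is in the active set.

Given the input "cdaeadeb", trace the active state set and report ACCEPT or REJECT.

Answer: REJECT

Steps:
initial (ε-close {0}): {0,1,2,4,6,7,8}
'c' @ 1: {9,10}
'd' @ 2: {1,7,11}  (accept∈set)
'a' @ 3: {}  — state set empty
rest 'eadeb' ignored (set empty)
end set {} — state 1 not in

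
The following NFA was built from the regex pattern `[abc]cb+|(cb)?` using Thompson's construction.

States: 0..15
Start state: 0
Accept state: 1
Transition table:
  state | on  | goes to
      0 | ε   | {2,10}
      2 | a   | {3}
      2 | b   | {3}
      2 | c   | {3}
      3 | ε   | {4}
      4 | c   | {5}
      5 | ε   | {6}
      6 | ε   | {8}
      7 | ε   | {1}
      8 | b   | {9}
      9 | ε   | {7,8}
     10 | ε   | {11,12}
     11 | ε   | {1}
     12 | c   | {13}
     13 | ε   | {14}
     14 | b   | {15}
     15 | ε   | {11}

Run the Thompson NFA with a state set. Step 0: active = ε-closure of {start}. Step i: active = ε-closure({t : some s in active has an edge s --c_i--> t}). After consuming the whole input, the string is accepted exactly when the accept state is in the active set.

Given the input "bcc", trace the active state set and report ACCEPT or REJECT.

initial (ε-close {0}): {0,1,2,10,11,12}
'b' @ 1: {3,4}
'c' @ 2: {5,6,8}
'c' @ 3: {}  — no active states
after full input: {}  (accept=1 not in)

Answer: REJECT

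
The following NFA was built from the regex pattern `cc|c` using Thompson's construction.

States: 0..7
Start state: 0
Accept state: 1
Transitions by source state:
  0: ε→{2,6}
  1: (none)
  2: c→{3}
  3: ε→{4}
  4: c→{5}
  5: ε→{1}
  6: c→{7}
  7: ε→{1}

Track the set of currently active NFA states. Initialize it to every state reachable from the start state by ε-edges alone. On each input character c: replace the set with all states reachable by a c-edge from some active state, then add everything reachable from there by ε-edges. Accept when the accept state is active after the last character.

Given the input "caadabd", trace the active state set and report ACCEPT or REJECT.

Answer: REJECT

Derivation:
S₀ = ε-closure({0}) = {0,2,6}
'c' @ 1: {1,3,4,7}  ✓accept
'a' @ 2: {}  — dead — no transitions
rest 'adabd' ignored (set empty)
after full input: {}  (accept=1 not in)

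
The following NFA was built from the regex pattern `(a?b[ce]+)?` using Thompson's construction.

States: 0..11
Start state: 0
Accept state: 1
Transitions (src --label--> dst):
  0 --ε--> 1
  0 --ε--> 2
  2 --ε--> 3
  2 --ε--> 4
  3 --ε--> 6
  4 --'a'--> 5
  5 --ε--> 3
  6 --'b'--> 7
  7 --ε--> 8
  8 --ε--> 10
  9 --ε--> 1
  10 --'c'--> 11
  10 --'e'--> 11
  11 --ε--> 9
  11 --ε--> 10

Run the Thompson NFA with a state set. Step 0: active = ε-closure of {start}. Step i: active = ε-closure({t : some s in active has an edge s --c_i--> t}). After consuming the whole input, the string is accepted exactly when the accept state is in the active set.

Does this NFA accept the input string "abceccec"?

start: ε-closure({0}) = {0,1,2,3,4,6}
'a' @ 1: {3,5,6}
'b' @ 2: {7,8,10}
'c' @ 3: {1,9,10,11}  [accepting]
'e' @ 4: {1,9,10,11}  [accepting]
'c' @ 5: {1,9,10,11}  [accepting]
'c' @ 6: {1,9,10,11}  [accepting]
'e' @ 7: {1,9,10,11}  [accepting]
'c' @ 8: {1,9,10,11}  [accepting]
final: {1,9,10,11}; accept 1 in set

Answer: ACCEPT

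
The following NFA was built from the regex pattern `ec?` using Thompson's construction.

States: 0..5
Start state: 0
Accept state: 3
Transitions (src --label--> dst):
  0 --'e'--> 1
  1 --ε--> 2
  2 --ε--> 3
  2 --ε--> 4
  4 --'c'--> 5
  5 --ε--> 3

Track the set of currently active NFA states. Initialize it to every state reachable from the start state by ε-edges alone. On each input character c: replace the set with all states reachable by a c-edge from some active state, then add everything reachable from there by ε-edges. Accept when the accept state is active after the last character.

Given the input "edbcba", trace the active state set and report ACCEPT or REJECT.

Answer: REJECT

Derivation:
start: ε-closure({0}) = {0}
'e' @ 1: {1,2,3,4}  [accepting]
'd' @ 2: {}  — state set empty
rest 'bcba' ignored (set empty)
final: {}; accept 3 not in set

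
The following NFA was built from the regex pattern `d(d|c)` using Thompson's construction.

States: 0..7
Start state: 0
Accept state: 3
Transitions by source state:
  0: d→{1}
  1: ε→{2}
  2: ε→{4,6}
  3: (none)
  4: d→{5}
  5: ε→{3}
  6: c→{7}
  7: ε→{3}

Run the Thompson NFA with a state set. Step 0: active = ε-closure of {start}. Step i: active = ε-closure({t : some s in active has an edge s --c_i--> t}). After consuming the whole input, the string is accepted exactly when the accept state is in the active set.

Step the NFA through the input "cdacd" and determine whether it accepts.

Answer: REJECT

Steps:
S₀ = ε-closure({0}) = {0}
'c' @ 1: {}  — dead — no transitions
rest 'dacd' ignored (set empty)
end set {} — state 3 not in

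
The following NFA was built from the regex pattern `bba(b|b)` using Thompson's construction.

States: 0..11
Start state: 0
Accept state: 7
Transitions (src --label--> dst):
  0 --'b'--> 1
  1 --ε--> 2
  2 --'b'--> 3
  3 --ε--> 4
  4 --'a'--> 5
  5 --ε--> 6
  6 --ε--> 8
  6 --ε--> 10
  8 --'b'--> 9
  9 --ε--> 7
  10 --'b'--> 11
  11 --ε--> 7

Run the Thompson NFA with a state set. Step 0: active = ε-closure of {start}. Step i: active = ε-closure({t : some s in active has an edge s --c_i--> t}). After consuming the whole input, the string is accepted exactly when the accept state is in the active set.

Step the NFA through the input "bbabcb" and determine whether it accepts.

Answer: REJECT

Trace:
initial (ε-close {0}): {0}
'b' @ 1: {1,2}
'b' @ 2: {3,4}
'a' @ 3: {5,6,8,10}
'b' @ 4: {7,9,11}  ✓accept
'c' @ 5: {}  — no active states
rest 'b' ignored (set empty)
after full input: {}  (accept=7 not in)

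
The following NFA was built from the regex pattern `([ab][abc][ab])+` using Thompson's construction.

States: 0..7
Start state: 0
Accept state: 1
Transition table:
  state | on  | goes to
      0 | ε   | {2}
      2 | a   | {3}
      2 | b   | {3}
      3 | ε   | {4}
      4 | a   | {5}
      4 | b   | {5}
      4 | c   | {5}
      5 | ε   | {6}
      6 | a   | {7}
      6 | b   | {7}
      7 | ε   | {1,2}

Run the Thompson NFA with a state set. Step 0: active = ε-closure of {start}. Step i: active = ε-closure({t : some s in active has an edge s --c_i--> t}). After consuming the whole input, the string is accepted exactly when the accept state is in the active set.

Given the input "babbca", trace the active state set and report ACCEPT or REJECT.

Answer: ACCEPT

Steps:
start: ε-closure({0}) = {0,2}
'b' @ 1: {3,4}
'a' @ 2: {5,6}
'b' @ 3: {1,2,7}  [accepting]
'b' @ 4: {3,4}
'c' @ 5: {5,6}
'a' @ 6: {1,2,7}  [accepting]
final: {1,2,7}; accept 1 in set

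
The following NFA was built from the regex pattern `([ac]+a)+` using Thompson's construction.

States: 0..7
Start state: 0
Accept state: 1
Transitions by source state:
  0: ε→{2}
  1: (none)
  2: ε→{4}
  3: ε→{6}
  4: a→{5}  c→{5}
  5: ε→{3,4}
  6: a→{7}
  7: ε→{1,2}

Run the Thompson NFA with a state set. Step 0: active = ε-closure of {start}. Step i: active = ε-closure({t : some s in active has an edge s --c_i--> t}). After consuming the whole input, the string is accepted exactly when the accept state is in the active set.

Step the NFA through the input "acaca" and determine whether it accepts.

start: ε-closure({0}) = {0,2,4}
'a' @ 1: {3,4,5,6}
'c' @ 2: {3,4,5,6}
'a' @ 3: {1,2,3,4,5,6,7}  ✓accept
'c' @ 4: {3,4,5,6}
'a' @ 5: {1,2,3,4,5,6,7}  ✓accept
final: {1,2,3,4,5,6,7}; accept 1 in set

Answer: ACCEPT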